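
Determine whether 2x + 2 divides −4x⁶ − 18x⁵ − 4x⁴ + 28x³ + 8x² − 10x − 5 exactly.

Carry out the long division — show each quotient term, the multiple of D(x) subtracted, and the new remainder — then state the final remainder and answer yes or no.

R(x) = −5, so D(x) is not a factor of P(x). no

Step 1: lead(−4x⁶ − 18x⁵ − 4x⁴ + 28x³ + 8x² − 10x − 5) ÷ lead(D) = −4x⁶ ÷ 2x = −2x⁵. Subtract (−2x⁵)·D = −4x⁶ − 4x⁵. Remainder: −14x⁵ − 4x⁴ + 28x³ + 8x² − 10x − 5.
Step 2: lead(−14x⁵ − 4x⁴ + 28x³ + 8x² − 10x − 5) ÷ lead(D) = −14x⁵ ÷ 2x = −7x⁴. Subtract (−7x⁴)·D = −14x⁵ − 14x⁴. Remainder: 10x⁴ + 28x³ + 8x² − 10x − 5.
Step 3: lead(10x⁴ + 28x³ + 8x² − 10x − 5) ÷ lead(D) = 10x⁴ ÷ 2x = 5x³. Subtract (5x³)·D = 10x⁴ + 10x³. Remainder: 18x³ + 8x² − 10x − 5.
Step 4: lead(18x³ + 8x² − 10x − 5) ÷ lead(D) = 18x³ ÷ 2x = 9x². Subtract (9x²)·D = 18x³ + 18x². Remainder: −10x² − 10x − 5.
Step 5: lead(−10x² − 10x − 5) ÷ lead(D) = −10x² ÷ 2x = −5x. Subtract (−5x)·D = −10x² − 10x. Remainder: −5.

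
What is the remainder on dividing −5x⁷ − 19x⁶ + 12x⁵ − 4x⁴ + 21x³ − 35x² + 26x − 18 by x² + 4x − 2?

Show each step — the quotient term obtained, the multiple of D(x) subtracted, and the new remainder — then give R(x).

R(x) = −8x − 8

Step 1: lead(−5x⁷ − 19x⁶ + 12x⁵ − 4x⁴ + 21x³ − 35x² + 26x − 18) ÷ lead(D) = −5x⁷ ÷ x² = −5x⁵. Subtract (−5x⁵)·D = −5x⁷ − 20x⁶ + 10x⁵. Remainder: x⁶ + 2x⁵ − 4x⁴ + 21x³ − 35x² + 26x − 18.
Step 2: lead(x⁶ + 2x⁵ − 4x⁴ + 21x³ − 35x² + 26x − 18) ÷ lead(D) = x⁶ ÷ x² = x⁴. Subtract (x⁴)·D = x⁶ + 4x⁵ − 2x⁴. Remainder: −2x⁵ − 2x⁴ + 21x³ − 35x² + 26x − 18.
Step 3: lead(−2x⁵ − 2x⁴ + 21x³ − 35x² + 26x − 18) ÷ lead(D) = −2x⁵ ÷ x² = −2x³. Subtract (−2x³)·D = −2x⁵ − 8x⁴ + 4x³. Remainder: 6x⁴ + 17x³ − 35x² + 26x − 18.
Step 4: lead(6x⁴ + 17x³ − 35x² + 26x − 18) ÷ lead(D) = 6x⁴ ÷ x² = 6x². Subtract (6x²)·D = 6x⁴ + 24x³ − 12x². Remainder: −7x³ − 23x² + 26x − 18.
Step 5: lead(−7x³ − 23x² + 26x − 18) ÷ lead(D) = −7x³ ÷ x² = −7x. Subtract (−7x)·D = −7x³ − 28x² + 14x. Remainder: 5x² + 12x − 18.
Step 6: lead(5x² + 12x − 18) ÷ lead(D) = 5x² ÷ x² = 5. Subtract (5)·D = 5x² + 20x − 10. Remainder: −8x − 8.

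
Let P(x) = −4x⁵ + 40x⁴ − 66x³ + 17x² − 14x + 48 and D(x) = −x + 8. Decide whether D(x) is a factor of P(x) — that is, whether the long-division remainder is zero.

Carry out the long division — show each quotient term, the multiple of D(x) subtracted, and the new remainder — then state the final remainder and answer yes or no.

R(x) = 0, so D(x) is a factor of P(x). yes

Step 1: lead(−4x⁵ + 40x⁴ − 66x³ + 17x² − 14x + 48) ÷ lead(D) = −4x⁵ ÷ −x = 4x⁴. Subtract (4x⁴)·D = −4x⁵ + 32x⁴. Remainder: 8x⁴ − 66x³ + 17x² − 14x + 48.
Step 2: lead(8x⁴ − 66x³ + 17x² − 14x + 48) ÷ lead(D) = 8x⁴ ÷ −x = −8x³. Subtract (−8x³)·D = 8x⁴ − 64x³. Remainder: −2x³ + 17x² − 14x + 48.
Step 3: lead(−2x³ + 17x² − 14x + 48) ÷ lead(D) = −2x³ ÷ −x = 2x². Subtract (2x²)·D = −2x³ + 16x². Remainder: x² − 14x + 48.
Step 4: lead(x² − 14x + 48) ÷ lead(D) = x² ÷ −x = −x. Subtract (−x)·D = x² − 8x. Remainder: −6x + 48.
Step 5: lead(−6x + 48) ÷ lead(D) = −6x ÷ −x = 6. Subtract (6)·D = −6x + 48. Remainder: 0.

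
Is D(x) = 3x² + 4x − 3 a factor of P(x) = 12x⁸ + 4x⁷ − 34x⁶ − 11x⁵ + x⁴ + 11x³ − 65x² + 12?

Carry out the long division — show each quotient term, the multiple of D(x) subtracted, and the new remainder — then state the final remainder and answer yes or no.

Step 1: lead(12x⁸ + 4x⁷ − 34x⁶ − 11x⁵ + x⁴ + 11x³ − 65x² + 12) ÷ lead(D) = 12x⁸ ÷ 3x² = 4x⁶. Subtract (4x⁶)·D = 12x⁸ + 16x⁷ − 12x⁶. Remainder: −12x⁷ − 22x⁶ − 11x⁵ + x⁴ + 11x³ − 65x² + 12.
Step 2: lead(−12x⁷ − 22x⁶ − 11x⁵ + x⁴ + 11x³ − 65x² + 12) ÷ lead(D) = −12x⁷ ÷ 3x² = −4x⁵. Subtract (−4x⁵)·D = −12x⁷ − 16x⁶ + 12x⁵. Remainder: −6x⁶ − 23x⁵ + x⁴ + 11x³ − 65x² + 12.
Step 3: lead(−6x⁶ − 23x⁵ + x⁴ + 11x³ − 65x² + 12) ÷ lead(D) = −6x⁶ ÷ 3x² = −2x⁴. Subtract (−2x⁴)·D = −6x⁶ − 8x⁵ + 6x⁴. Remainder: −15x⁵ − 5x⁴ + 11x³ − 65x² + 12.
Step 4: lead(−15x⁵ − 5x⁴ + 11x³ − 65x² + 12) ÷ lead(D) = −15x⁵ ÷ 3x² = −5x³. Subtract (−5x³)·D = −15x⁵ − 20x⁴ + 15x³. Remainder: 15x⁴ − 4x³ − 65x² + 12.
Step 5: lead(15x⁴ − 4x³ − 65x² + 12) ÷ lead(D) = 15x⁴ ÷ 3x² = 5x². Subtract (5x²)·D = 15x⁴ + 20x³ − 15x². Remainder: −24x³ − 50x² + 12.
Step 6: lead(−24x³ − 50x² + 12) ÷ lead(D) = −24x³ ÷ 3x² = −8x. Subtract (−8x)·D = −24x³ − 32x² + 24x. Remainder: −18x² − 24x + 12.
Step 7: lead(−18x² − 24x + 12) ÷ lead(D) = −18x² ÷ 3x² = −6. Subtract (−6)·D = −18x² − 24x + 18. Remainder: −6.

R(x) = −6, so D(x) is not a factor of P(x). no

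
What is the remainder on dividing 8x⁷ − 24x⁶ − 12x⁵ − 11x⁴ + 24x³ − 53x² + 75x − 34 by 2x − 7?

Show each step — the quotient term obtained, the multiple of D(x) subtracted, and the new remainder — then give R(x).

Step 1: lead(8x⁷ − 24x⁶ − 12x⁵ − 11x⁴ + 24x³ − 53x² + 75x − 34) ÷ lead(D) = 8x⁷ ÷ 2x = 4x⁶. Subtract (4x⁶)·D = 8x⁷ − 28x⁶. Remainder: 4x⁶ − 12x⁵ − 11x⁴ + 24x³ − 53x² + 75x − 34.
Step 2: lead(4x⁶ − 12x⁵ − 11x⁴ + 24x³ − 53x² + 75x − 34) ÷ lead(D) = 4x⁶ ÷ 2x = 2x⁵. Subtract (2x⁵)·D = 4x⁶ − 14x⁵. Remainder: 2x⁵ − 11x⁴ + 24x³ − 53x² + 75x − 34.
Step 3: lead(2x⁵ − 11x⁴ + 24x³ − 53x² + 75x − 34) ÷ lead(D) = 2x⁵ ÷ 2x = x⁴. Subtract (x⁴)·D = 2x⁵ − 7x⁴. Remainder: −4x⁴ + 24x³ − 53x² + 75x − 34.
Step 4: lead(−4x⁴ + 24x³ − 53x² + 75x − 34) ÷ lead(D) = −4x⁴ ÷ 2x = −2x³. Subtract (−2x³)·D = −4x⁴ + 14x³. Remainder: 10x³ − 53x² + 75x − 34.
Step 5: lead(10x³ − 53x² + 75x − 34) ÷ lead(D) = 10x³ ÷ 2x = 5x². Subtract (5x²)·D = 10x³ − 35x². Remainder: −18x² + 75x − 34.
Step 6: lead(−18x² + 75x − 34) ÷ lead(D) = −18x² ÷ 2x = −9x. Subtract (−9x)·D = −18x² + 63x. Remainder: 12x − 34.
Step 7: lead(12x − 34) ÷ lead(D) = 12x ÷ 2x = 6. Subtract (6)·D = 12x − 42. Remainder: 8.

R(x) = 8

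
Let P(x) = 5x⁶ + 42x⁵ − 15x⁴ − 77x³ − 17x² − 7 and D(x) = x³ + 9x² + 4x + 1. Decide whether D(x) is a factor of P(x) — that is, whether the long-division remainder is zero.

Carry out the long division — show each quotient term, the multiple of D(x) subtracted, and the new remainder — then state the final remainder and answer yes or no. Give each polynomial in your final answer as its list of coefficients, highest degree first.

Step 1: lead(5x⁶ + 42x⁵ − 15x⁴ − 77x³ − 17x² − 7) ÷ lead(D) = 5x⁶ ÷ x³ = 5x³. Subtract (5x³)·D = 5x⁶ + 45x⁵ + 20x⁴ + 5x³. Remainder: −3x⁵ − 35x⁴ − 82x³ − 17x² − 7.
Step 2: lead(−3x⁵ − 35x⁴ − 82x³ − 17x² − 7) ÷ lead(D) = −3x⁵ ÷ x³ = −3x². Subtract (−3x²)·D = −3x⁵ − 27x⁴ − 12x³ − 3x². Remainder: −8x⁴ − 70x³ − 14x² − 7.
Step 3: lead(−8x⁴ − 70x³ − 14x² − 7) ÷ lead(D) = −8x⁴ ÷ x³ = −8x. Subtract (−8x)·D = −8x⁴ − 72x³ − 32x² − 8x. Remainder: 2x³ + 18x² + 8x − 7.
Step 4: lead(2x³ + 18x² + 8x − 7) ÷ lead(D) = 2x³ ÷ x³ = 2. Subtract (2)·D = 2x³ + 18x² + 8x + 2. Remainder: −9.

R = [-9], so D(x) is not a factor of P(x). no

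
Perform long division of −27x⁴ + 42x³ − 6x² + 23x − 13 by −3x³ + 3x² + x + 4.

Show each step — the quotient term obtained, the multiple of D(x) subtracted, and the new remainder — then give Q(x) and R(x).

Step 1: lead(−27x⁴ + 42x³ − 6x² + 23x − 13) ÷ lead(D) = −27x⁴ ÷ −3x³ = 9x. Subtract (9x)·D = −27x⁴ + 27x³ + 9x² + 36x. Remainder: 15x³ − 15x² − 13x − 13.
Step 2: lead(15x³ − 15x² − 13x − 13) ÷ lead(D) = 15x³ ÷ −3x³ = −5. Subtract (−5)·D = 15x³ − 15x² − 5x − 20. Remainder: −8x + 7.

Q(x) = 9x − 5; R(x) = −8x + 7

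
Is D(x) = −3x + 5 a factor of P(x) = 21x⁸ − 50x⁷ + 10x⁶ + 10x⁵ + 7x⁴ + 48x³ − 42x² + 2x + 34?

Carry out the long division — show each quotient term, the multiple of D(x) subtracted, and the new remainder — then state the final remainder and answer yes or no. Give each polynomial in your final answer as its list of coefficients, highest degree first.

R = [4], so D(x) is not a factor of P(x). no

Step 1: lead(21x⁸ − 50x⁷ + 10x⁶ + 10x⁵ + 7x⁴ + 48x³ − 42x² + 2x + 34) ÷ lead(D) = 21x⁸ ÷ −3x = −7x⁷. Subtract (−7x⁷)·D = 21x⁸ − 35x⁷. Remainder: −15x⁷ + 10x⁶ + 10x⁵ + 7x⁴ + 48x³ − 42x² + 2x + 34.
Step 2: lead(−15x⁷ + 10x⁶ + 10x⁵ + 7x⁴ + 48x³ − 42x² + 2x + 34) ÷ lead(D) = −15x⁷ ÷ −3x = 5x⁶. Subtract (5x⁶)·D = −15x⁷ + 25x⁶. Remainder: −15x⁶ + 10x⁵ + 7x⁴ + 48x³ − 42x² + 2x + 34.
Step 3: lead(−15x⁶ + 10x⁵ + 7x⁴ + 48x³ − 42x² + 2x + 34) ÷ lead(D) = −15x⁶ ÷ −3x = 5x⁵. Subtract (5x⁵)·D = −15x⁶ + 25x⁵. Remainder: −15x⁵ + 7x⁴ + 48x³ − 42x² + 2x + 34.
Step 4: lead(−15x⁵ + 7x⁴ + 48x³ − 42x² + 2x + 34) ÷ lead(D) = −15x⁵ ÷ −3x = 5x⁴. Subtract (5x⁴)·D = −15x⁵ + 25x⁴. Remainder: −18x⁴ + 48x³ − 42x² + 2x + 34.
Step 5: lead(−18x⁴ + 48x³ − 42x² + 2x + 34) ÷ lead(D) = −18x⁴ ÷ −3x = 6x³. Subtract (6x³)·D = −18x⁴ + 30x³. Remainder: 18x³ − 42x² + 2x + 34.
Step 6: lead(18x³ − 42x² + 2x + 34) ÷ lead(D) = 18x³ ÷ −3x = −6x². Subtract (−6x²)·D = 18x³ − 30x². Remainder: −12x² + 2x + 34.
Step 7: lead(−12x² + 2x + 34) ÷ lead(D) = −12x² ÷ −3x = 4x. Subtract (4x)·D = −12x² + 20x. Remainder: −18x + 34.
Step 8: lead(−18x + 34) ÷ lead(D) = −18x ÷ −3x = 6. Subtract (6)·D = −18x + 30. Remainder: 4.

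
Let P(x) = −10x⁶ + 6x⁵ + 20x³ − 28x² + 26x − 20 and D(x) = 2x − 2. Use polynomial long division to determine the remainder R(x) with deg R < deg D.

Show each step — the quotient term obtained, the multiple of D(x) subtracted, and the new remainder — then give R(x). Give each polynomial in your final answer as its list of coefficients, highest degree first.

R = [-6]

Step 1: lead(−10x⁶ + 6x⁵ + 20x³ − 28x² + 26x − 20) ÷ lead(D) = −10x⁶ ÷ 2x = −5x⁵. Subtract (−5x⁵)·D = −10x⁶ + 10x⁵. Remainder: −4x⁵ + 20x³ − 28x² + 26x − 20.
Step 2: lead(−4x⁵ + 20x³ − 28x² + 26x − 20) ÷ lead(D) = −4x⁵ ÷ 2x = −2x⁴. Subtract (−2x⁴)·D = −4x⁵ + 4x⁴. Remainder: −4x⁴ + 20x³ − 28x² + 26x − 20.
Step 3: lead(−4x⁴ + 20x³ − 28x² + 26x − 20) ÷ lead(D) = −4x⁴ ÷ 2x = −2x³. Subtract (−2x³)·D = −4x⁴ + 4x³. Remainder: 16x³ − 28x² + 26x − 20.
Step 4: lead(16x³ − 28x² + 26x − 20) ÷ lead(D) = 16x³ ÷ 2x = 8x². Subtract (8x²)·D = 16x³ − 16x². Remainder: −12x² + 26x − 20.
Step 5: lead(−12x² + 26x − 20) ÷ lead(D) = −12x² ÷ 2x = −6x. Subtract (−6x)·D = −12x² + 12x. Remainder: 14x − 20.
Step 6: lead(14x − 20) ÷ lead(D) = 14x ÷ 2x = 7. Subtract (7)·D = 14x − 14. Remainder: −6.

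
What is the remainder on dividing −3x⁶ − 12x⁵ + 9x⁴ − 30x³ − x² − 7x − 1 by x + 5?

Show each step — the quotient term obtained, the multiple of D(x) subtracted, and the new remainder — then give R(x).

Step 1: lead(−3x⁶ − 12x⁵ + 9x⁴ − 30x³ − x² − 7x − 1) ÷ lead(D) = −3x⁶ ÷ x = −3x⁵. Subtract (−3x⁵)·D = −3x⁶ − 15x⁵. Remainder: 3x⁵ + 9x⁴ − 30x³ − x² − 7x − 1.
Step 2: lead(3x⁵ + 9x⁴ − 30x³ − x² − 7x − 1) ÷ lead(D) = 3x⁵ ÷ x = 3x⁴. Subtract (3x⁴)·D = 3x⁵ + 15x⁴. Remainder: −6x⁴ − 30x³ − x² − 7x − 1.
Step 3: lead(−6x⁴ − 30x³ − x² − 7x − 1) ÷ lead(D) = −6x⁴ ÷ x = −6x³. Subtract (−6x³)·D = −6x⁴ − 30x³. Remainder: −x² − 7x − 1.
Step 4: lead(−x² − 7x − 1) ÷ lead(D) = −x² ÷ x = −x. Subtract (−x)·D = −x² − 5x. Remainder: −2x − 1.
Step 5: lead(−2x − 1) ÷ lead(D) = −2x ÷ x = −2. Subtract (−2)·D = −2x − 10. Remainder: 9.

R(x) = 9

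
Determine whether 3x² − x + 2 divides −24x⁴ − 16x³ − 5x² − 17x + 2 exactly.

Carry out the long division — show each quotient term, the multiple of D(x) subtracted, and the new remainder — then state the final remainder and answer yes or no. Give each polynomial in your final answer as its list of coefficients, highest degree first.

R = [0], so D(x) is a factor of P(x). yes

Step 1: lead(−24x⁴ − 16x³ − 5x² − 17x + 2) ÷ lead(D) = −24x⁴ ÷ 3x² = −8x². Subtract (−8x²)·D = −24x⁴ + 8x³ − 16x². Remainder: −24x³ + 11x² − 17x + 2.
Step 2: lead(−24x³ + 11x² − 17x + 2) ÷ lead(D) = −24x³ ÷ 3x² = −8x. Subtract (−8x)·D = −24x³ + 8x² − 16x. Remainder: 3x² − x + 2.
Step 3: lead(3x² − x + 2) ÷ lead(D) = 3x² ÷ 3x² = 1. Subtract (1)·D = 3x² − x + 2. Remainder: 0.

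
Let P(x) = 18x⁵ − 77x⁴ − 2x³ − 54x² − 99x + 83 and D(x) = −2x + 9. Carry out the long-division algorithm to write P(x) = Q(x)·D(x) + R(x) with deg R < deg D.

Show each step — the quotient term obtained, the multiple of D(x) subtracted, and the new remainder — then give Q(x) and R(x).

Q(x) = −9x⁴ − 2x³ − 8x² − 9x + 9; R(x) = 2

Step 1: lead(18x⁵ − 77x⁴ − 2x³ − 54x² − 99x + 83) ÷ lead(D) = 18x⁵ ÷ −2x = −9x⁴. Subtract (−9x⁴)·D = 18x⁵ − 81x⁴. Remainder: 4x⁴ − 2x³ − 54x² − 99x + 83.
Step 2: lead(4x⁴ − 2x³ − 54x² − 99x + 83) ÷ lead(D) = 4x⁴ ÷ −2x = −2x³. Subtract (−2x³)·D = 4x⁴ − 18x³. Remainder: 16x³ − 54x² − 99x + 83.
Step 3: lead(16x³ − 54x² − 99x + 83) ÷ lead(D) = 16x³ ÷ −2x = −8x². Subtract (−8x²)·D = 16x³ − 72x². Remainder: 18x² − 99x + 83.
Step 4: lead(18x² − 99x + 83) ÷ lead(D) = 18x² ÷ −2x = −9x. Subtract (−9x)·D = 18x² − 81x. Remainder: −18x + 83.
Step 5: lead(−18x + 83) ÷ lead(D) = −18x ÷ −2x = 9. Subtract (9)·D = −18x + 81. Remainder: 2.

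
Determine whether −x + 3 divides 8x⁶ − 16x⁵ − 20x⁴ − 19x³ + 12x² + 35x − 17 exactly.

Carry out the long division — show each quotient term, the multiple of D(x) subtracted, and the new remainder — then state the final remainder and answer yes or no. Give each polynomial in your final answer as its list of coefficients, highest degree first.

R = [7], so D(x) is not a factor of P(x). no

Step 1: lead(8x⁶ − 16x⁵ − 20x⁴ − 19x³ + 12x² + 35x − 17) ÷ lead(D) = 8x⁶ ÷ −x = −8x⁵. Subtract (−8x⁵)·D = 8x⁶ − 24x⁵. Remainder: 8x⁵ − 20x⁴ − 19x³ + 12x² + 35x − 17.
Step 2: lead(8x⁵ − 20x⁴ − 19x³ + 12x² + 35x − 17) ÷ lead(D) = 8x⁵ ÷ −x = −8x⁴. Subtract (−8x⁴)·D = 8x⁵ − 24x⁴. Remainder: 4x⁴ − 19x³ + 12x² + 35x − 17.
Step 3: lead(4x⁴ − 19x³ + 12x² + 35x − 17) ÷ lead(D) = 4x⁴ ÷ −x = −4x³. Subtract (−4x³)·D = 4x⁴ − 12x³. Remainder: −7x³ + 12x² + 35x − 17.
Step 4: lead(−7x³ + 12x² + 35x − 17) ÷ lead(D) = −7x³ ÷ −x = 7x². Subtract (7x²)·D = −7x³ + 21x². Remainder: −9x² + 35x − 17.
Step 5: lead(−9x² + 35x − 17) ÷ lead(D) = −9x² ÷ −x = 9x. Subtract (9x)·D = −9x² + 27x. Remainder: 8x − 17.
Step 6: lead(8x − 17) ÷ lead(D) = 8x ÷ −x = −8. Subtract (−8)·D = 8x − 24. Remainder: 7.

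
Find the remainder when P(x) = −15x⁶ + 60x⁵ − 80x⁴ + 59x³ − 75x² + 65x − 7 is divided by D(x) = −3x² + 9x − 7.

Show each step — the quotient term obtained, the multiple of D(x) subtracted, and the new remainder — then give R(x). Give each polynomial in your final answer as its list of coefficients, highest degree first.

R = [0]

Step 1: lead(−15x⁶ + 60x⁵ − 80x⁴ + 59x³ − 75x² + 65x − 7) ÷ lead(D) = −15x⁶ ÷ −3x² = 5x⁴. Subtract (5x⁴)·D = −15x⁶ + 45x⁵ − 35x⁴. Remainder: 15x⁵ − 45x⁴ + 59x³ − 75x² + 65x − 7.
Step 2: lead(15x⁵ − 45x⁴ + 59x³ − 75x² + 65x − 7) ÷ lead(D) = 15x⁵ ÷ −3x² = −5x³. Subtract (−5x³)·D = 15x⁵ − 45x⁴ + 35x³. Remainder: 24x³ − 75x² + 65x − 7.
Step 3: lead(24x³ − 75x² + 65x − 7) ÷ lead(D) = 24x³ ÷ −3x² = −8x. Subtract (−8x)·D = 24x³ − 72x² + 56x. Remainder: −3x² + 9x − 7.
Step 4: lead(−3x² + 9x − 7) ÷ lead(D) = −3x² ÷ −3x² = 1. Subtract (1)·D = −3x² + 9x − 7. Remainder: 0.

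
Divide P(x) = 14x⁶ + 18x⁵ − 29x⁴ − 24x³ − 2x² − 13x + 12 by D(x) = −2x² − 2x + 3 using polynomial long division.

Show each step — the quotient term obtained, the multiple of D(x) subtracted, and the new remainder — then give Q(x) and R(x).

Q(x) = −7x⁴ − 2x³ + 6x² + 3x + 7; R(x) = −8x − 9

Step 1: lead(14x⁶ + 18x⁵ − 29x⁴ − 24x³ − 2x² − 13x + 12) ÷ lead(D) = 14x⁶ ÷ −2x² = −7x⁴. Subtract (−7x⁴)·D = 14x⁶ + 14x⁵ − 21x⁴. Remainder: 4x⁵ − 8x⁴ − 24x³ − 2x² − 13x + 12.
Step 2: lead(4x⁵ − 8x⁴ − 24x³ − 2x² − 13x + 12) ÷ lead(D) = 4x⁵ ÷ −2x² = −2x³. Subtract (−2x³)·D = 4x⁵ + 4x⁴ − 6x³. Remainder: −12x⁴ − 18x³ − 2x² − 13x + 12.
Step 3: lead(−12x⁴ − 18x³ − 2x² − 13x + 12) ÷ lead(D) = −12x⁴ ÷ −2x² = 6x². Subtract (6x²)·D = −12x⁴ − 12x³ + 18x². Remainder: −6x³ − 20x² − 13x + 12.
Step 4: lead(−6x³ − 20x² − 13x + 12) ÷ lead(D) = −6x³ ÷ −2x² = 3x. Subtract (3x)·D = −6x³ − 6x² + 9x. Remainder: −14x² − 22x + 12.
Step 5: lead(−14x² − 22x + 12) ÷ lead(D) = −14x² ÷ −2x² = 7. Subtract (7)·D = −14x² − 14x + 21. Remainder: −8x − 9.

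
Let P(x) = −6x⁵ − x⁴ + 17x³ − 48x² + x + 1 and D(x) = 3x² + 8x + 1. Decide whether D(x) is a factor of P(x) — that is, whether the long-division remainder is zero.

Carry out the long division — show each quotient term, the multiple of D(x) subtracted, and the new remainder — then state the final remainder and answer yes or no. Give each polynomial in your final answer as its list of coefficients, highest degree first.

R = [0], so D(x) is a factor of P(x). yes

Step 1: lead(−6x⁵ − x⁴ + 17x³ − 48x² + x + 1) ÷ lead(D) = −6x⁵ ÷ 3x² = −2x³. Subtract (−2x³)·D = −6x⁵ − 16x⁴ − 2x³. Remainder: 15x⁴ + 19x³ − 48x² + x + 1.
Step 2: lead(15x⁴ + 19x³ − 48x² + x + 1) ÷ lead(D) = 15x⁴ ÷ 3x² = 5x². Subtract (5x²)·D = 15x⁴ + 40x³ + 5x². Remainder: −21x³ − 53x² + x + 1.
Step 3: lead(−21x³ − 53x² + x + 1) ÷ lead(D) = −21x³ ÷ 3x² = −7x. Subtract (−7x)·D = −21x³ − 56x² − 7x. Remainder: 3x² + 8x + 1.
Step 4: lead(3x² + 8x + 1) ÷ lead(D) = 3x² ÷ 3x² = 1. Subtract (1)·D = 3x² + 8x + 1. Remainder: 0.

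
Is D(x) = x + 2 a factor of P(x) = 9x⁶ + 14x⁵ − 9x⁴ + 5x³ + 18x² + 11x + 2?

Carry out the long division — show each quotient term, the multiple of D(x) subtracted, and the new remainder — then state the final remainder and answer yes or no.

Step 1: lead(9x⁶ + 14x⁵ − 9x⁴ + 5x³ + 18x² + 11x + 2) ÷ lead(D) = 9x⁶ ÷ x = 9x⁵. Subtract (9x⁵)·D = 9x⁶ + 18x⁵. Remainder: −4x⁵ − 9x⁴ + 5x³ + 18x² + 11x + 2.
Step 2: lead(−4x⁵ − 9x⁴ + 5x³ + 18x² + 11x + 2) ÷ lead(D) = −4x⁵ ÷ x = −4x⁴. Subtract (−4x⁴)·D = −4x⁵ − 8x⁴. Remainder: −x⁴ + 5x³ + 18x² + 11x + 2.
Step 3: lead(−x⁴ + 5x³ + 18x² + 11x + 2) ÷ lead(D) = −x⁴ ÷ x = −x³. Subtract (−x³)·D = −x⁴ − 2x³. Remainder: 7x³ + 18x² + 11x + 2.
Step 4: lead(7x³ + 18x² + 11x + 2) ÷ lead(D) = 7x³ ÷ x = 7x². Subtract (7x²)·D = 7x³ + 14x². Remainder: 4x² + 11x + 2.
Step 5: lead(4x² + 11x + 2) ÷ lead(D) = 4x² ÷ x = 4x. Subtract (4x)·D = 4x² + 8x. Remainder: 3x + 2.
Step 6: lead(3x + 2) ÷ lead(D) = 3x ÷ x = 3. Subtract (3)·D = 3x + 6. Remainder: −4.

R(x) = −4, so D(x) is not a factor of P(x). no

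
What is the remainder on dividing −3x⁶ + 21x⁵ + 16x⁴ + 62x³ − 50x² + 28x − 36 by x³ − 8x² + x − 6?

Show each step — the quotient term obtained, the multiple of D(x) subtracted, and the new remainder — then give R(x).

Step 1: lead(−3x⁶ + 21x⁵ + 16x⁴ + 62x³ − 50x² + 28x − 36) ÷ lead(D) = −3x⁶ ÷ x³ = −3x³. Subtract (−3x³)·D = −3x⁶ + 24x⁵ − 3x⁴ + 18x³. Remainder: −3x⁵ + 19x⁴ + 44x³ − 50x² + 28x − 36.
Step 2: lead(−3x⁵ + 19x⁴ + 44x³ − 50x² + 28x − 36) ÷ lead(D) = −3x⁵ ÷ x³ = −3x². Subtract (−3x²)·D = −3x⁵ + 24x⁴ − 3x³ + 18x². Remainder: −5x⁴ + 47x³ − 68x² + 28x − 36.
Step 3: lead(−5x⁴ + 47x³ − 68x² + 28x − 36) ÷ lead(D) = −5x⁴ ÷ x³ = −5x. Subtract (−5x)·D = −5x⁴ + 40x³ − 5x² + 30x. Remainder: 7x³ − 63x² − 2x − 36.
Step 4: lead(7x³ − 63x² − 2x − 36) ÷ lead(D) = 7x³ ÷ x³ = 7. Subtract (7)·D = 7x³ − 56x² + 7x − 42. Remainder: −7x² − 9x + 6.

R(x) = −7x² − 9x + 6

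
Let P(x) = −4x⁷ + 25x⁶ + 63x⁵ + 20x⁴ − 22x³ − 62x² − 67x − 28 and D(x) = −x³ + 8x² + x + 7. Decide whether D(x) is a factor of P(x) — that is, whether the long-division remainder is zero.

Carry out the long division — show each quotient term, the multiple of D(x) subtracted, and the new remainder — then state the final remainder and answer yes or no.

R(x) = 0, so D(x) is a factor of P(x). yes

Step 1: lead(−4x⁷ + 25x⁶ + 63x⁵ + 20x⁴ − 22x³ − 62x² − 67x − 28) ÷ lead(D) = −4x⁷ ÷ −x³ = 4x⁴. Subtract (4x⁴)·D = −4x⁷ + 32x⁶ + 4x⁵ + 28x⁴. Remainder: −7x⁶ + 59x⁵ − 8x⁴ − 22x³ − 62x² − 67x − 28.
Step 2: lead(−7x⁶ + 59x⁵ − 8x⁴ − 22x³ − 62x² − 67x − 28) ÷ lead(D) = −7x⁶ ÷ −x³ = 7x³. Subtract (7x³)·D = −7x⁶ + 56x⁵ + 7x⁴ + 49x³. Remainder: 3x⁵ − 15x⁴ − 71x³ − 62x² − 67x − 28.
Step 3: lead(3x⁵ − 15x⁴ − 71x³ − 62x² − 67x − 28) ÷ lead(D) = 3x⁵ ÷ −x³ = −3x². Subtract (−3x²)·D = 3x⁵ − 24x⁴ − 3x³ − 21x². Remainder: 9x⁴ − 68x³ − 41x² − 67x − 28.
Step 4: lead(9x⁴ − 68x³ − 41x² − 67x − 28) ÷ lead(D) = 9x⁴ ÷ −x³ = −9x. Subtract (−9x)·D = 9x⁴ − 72x³ − 9x² − 63x. Remainder: 4x³ − 32x² − 4x − 28.
Step 5: lead(4x³ − 32x² − 4x − 28) ÷ lead(D) = 4x³ ÷ −x³ = −4. Subtract (−4)·D = 4x³ − 32x² − 4x − 28. Remainder: 0.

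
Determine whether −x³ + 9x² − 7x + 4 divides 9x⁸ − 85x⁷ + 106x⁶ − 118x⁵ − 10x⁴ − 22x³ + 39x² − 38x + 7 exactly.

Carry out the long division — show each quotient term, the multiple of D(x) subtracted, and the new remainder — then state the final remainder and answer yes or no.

R(x) = 6x² + 7x − 5, so D(x) is not a factor of P(x). no

Step 1: lead(9x⁸ − 85x⁷ + 106x⁶ − 118x⁵ − 10x⁴ − 22x³ + 39x² − 38x + 7) ÷ lead(D) = 9x⁸ ÷ −x³ = −9x⁵. Subtract (−9x⁵)·D = 9x⁸ − 81x⁷ + 63x⁶ − 36x⁵. Remainder: −4x⁷ + 43x⁶ − 82x⁵ − 10x⁴ − 22x³ + 39x² − 38x + 7.
Step 2: lead(−4x⁷ + 43x⁶ − 82x⁵ − 10x⁴ − 22x³ + 39x² − 38x + 7) ÷ lead(D) = −4x⁷ ÷ −x³ = 4x⁴. Subtract (4x⁴)·D = −4x⁷ + 36x⁶ − 28x⁵ + 16x⁴. Remainder: 7x⁶ − 54x⁵ − 26x⁴ − 22x³ + 39x² − 38x + 7.
Step 3: lead(7x⁶ − 54x⁵ − 26x⁴ − 22x³ + 39x² − 38x + 7) ÷ lead(D) = 7x⁶ ÷ −x³ = −7x³. Subtract (−7x³)·D = 7x⁶ − 63x⁵ + 49x⁴ − 28x³. Remainder: 9x⁵ − 75x⁴ + 6x³ + 39x² − 38x + 7.
Step 4: lead(9x⁵ − 75x⁴ + 6x³ + 39x² − 38x + 7) ÷ lead(D) = 9x⁵ ÷ −x³ = −9x². Subtract (−9x²)·D = 9x⁵ − 81x⁴ + 63x³ − 36x². Remainder: 6x⁴ − 57x³ + 75x² − 38x + 7.
Step 5: lead(6x⁴ − 57x³ + 75x² − 38x + 7) ÷ lead(D) = 6x⁴ ÷ −x³ = −6x. Subtract (−6x)·D = 6x⁴ − 54x³ + 42x² − 24x. Remainder: −3x³ + 33x² − 14x + 7.
Step 6: lead(−3x³ + 33x² − 14x + 7) ÷ lead(D) = −3x³ ÷ −x³ = 3. Subtract (3)·D = −3x³ + 27x² − 21x + 12. Remainder: 6x² + 7x − 5.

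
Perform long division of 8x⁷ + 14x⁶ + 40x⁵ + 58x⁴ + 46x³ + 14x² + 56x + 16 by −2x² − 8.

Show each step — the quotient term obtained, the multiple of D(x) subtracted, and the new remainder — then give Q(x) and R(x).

Step 1: lead(8x⁷ + 14x⁶ + 40x⁵ + 58x⁴ + 46x³ + 14x² + 56x + 16) ÷ lead(D) = 8x⁷ ÷ −2x² = −4x⁵. Subtract (−4x⁵)·D = 8x⁷ + 32x⁵. Remainder: 14x⁶ + 8x⁵ + 58x⁴ + 46x³ + 14x² + 56x + 16.
Step 2: lead(14x⁶ + 8x⁵ + 58x⁴ + 46x³ + 14x² + 56x + 16) ÷ lead(D) = 14x⁶ ÷ −2x² = −7x⁴. Subtract (−7x⁴)·D = 14x⁶ + 56x⁴. Remainder: 8x⁵ + 2x⁴ + 46x³ + 14x² + 56x + 16.
Step 3: lead(8x⁵ + 2x⁴ + 46x³ + 14x² + 56x + 16) ÷ lead(D) = 8x⁵ ÷ −2x² = −4x³. Subtract (−4x³)·D = 8x⁵ + 32x³. Remainder: 2x⁴ + 14x³ + 14x² + 56x + 16.
Step 4: lead(2x⁴ + 14x³ + 14x² + 56x + 16) ÷ lead(D) = 2x⁴ ÷ −2x² = −x². Subtract (−x²)·D = 2x⁴ + 8x². Remainder: 14x³ + 6x² + 56x + 16.
Step 5: lead(14x³ + 6x² + 56x + 16) ÷ lead(D) = 14x³ ÷ −2x² = −7x. Subtract (−7x)·D = 14x³ + 56x. Remainder: 6x² + 16.
Step 6: lead(6x² + 16) ÷ lead(D) = 6x² ÷ −2x² = −3. Subtract (−3)·D = 6x² + 24. Remainder: −8.

Q(x) = −4x⁵ − 7x⁴ − 4x³ − x² − 7x − 3; R(x) = −8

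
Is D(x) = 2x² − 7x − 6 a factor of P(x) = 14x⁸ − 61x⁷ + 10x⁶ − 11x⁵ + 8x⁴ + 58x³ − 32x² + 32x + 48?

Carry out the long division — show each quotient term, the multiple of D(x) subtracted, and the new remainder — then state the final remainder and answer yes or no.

Step 1: lead(14x⁸ − 61x⁷ + 10x⁶ − 11x⁵ + 8x⁴ + 58x³ − 32x² + 32x + 48) ÷ lead(D) = 14x⁸ ÷ 2x² = 7x⁶. Subtract (7x⁶)·D = 14x⁸ − 49x⁷ − 42x⁶. Remainder: −12x⁷ + 52x⁶ − 11x⁵ + 8x⁴ + 58x³ − 32x² + 32x + 48.
Step 2: lead(−12x⁷ + 52x⁶ − 11x⁵ + 8x⁴ + 58x³ − 32x² + 32x + 48) ÷ lead(D) = −12x⁷ ÷ 2x² = −6x⁵. Subtract (−6x⁵)·D = −12x⁷ + 42x⁶ + 36x⁵. Remainder: 10x⁶ − 47x⁵ + 8x⁴ + 58x³ − 32x² + 32x + 48.
Step 3: lead(10x⁶ − 47x⁵ + 8x⁴ + 58x³ − 32x² + 32x + 48) ÷ lead(D) = 10x⁶ ÷ 2x² = 5x⁴. Subtract (5x⁴)·D = 10x⁶ − 35x⁵ − 30x⁴. Remainder: −12x⁵ + 38x⁴ + 58x³ − 32x² + 32x + 48.
Step 4: lead(−12x⁵ + 38x⁴ + 58x³ − 32x² + 32x + 48) ÷ lead(D) = −12x⁵ ÷ 2x² = −6x³. Subtract (−6x³)·D = −12x⁵ + 42x⁴ + 36x³. Remainder: −4x⁴ + 22x³ − 32x² + 32x + 48.
Step 5: lead(−4x⁴ + 22x³ − 32x² + 32x + 48) ÷ lead(D) = −4x⁴ ÷ 2x² = −2x². Subtract (−2x²)·D = −4x⁴ + 14x³ + 12x². Remainder: 8x³ − 44x² + 32x + 48.
Step 6: lead(8x³ − 44x² + 32x + 48) ÷ lead(D) = 8x³ ÷ 2x² = 4x. Subtract (4x)·D = 8x³ − 28x² − 24x. Remainder: −16x² + 56x + 48.
Step 7: lead(−16x² + 56x + 48) ÷ lead(D) = −16x² ÷ 2x² = −8. Subtract (−8)·D = −16x² + 56x + 48. Remainder: 0.

R(x) = 0, so D(x) is a factor of P(x). yes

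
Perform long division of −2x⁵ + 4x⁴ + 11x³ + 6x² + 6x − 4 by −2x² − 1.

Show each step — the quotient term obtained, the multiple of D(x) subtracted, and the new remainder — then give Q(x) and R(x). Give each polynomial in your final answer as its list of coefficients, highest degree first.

Q = [1, -2, -6, -2]; R = [-6]

Step 1: lead(−2x⁵ + 4x⁴ + 11x³ + 6x² + 6x − 4) ÷ lead(D) = −2x⁵ ÷ −2x² = x³. Subtract (x³)·D = −2x⁵ − x³. Remainder: 4x⁴ + 12x³ + 6x² + 6x − 4.
Step 2: lead(4x⁴ + 12x³ + 6x² + 6x − 4) ÷ lead(D) = 4x⁴ ÷ −2x² = −2x². Subtract (−2x²)·D = 4x⁴ + 2x². Remainder: 12x³ + 4x² + 6x − 4.
Step 3: lead(12x³ + 4x² + 6x − 4) ÷ lead(D) = 12x³ ÷ −2x² = −6x. Subtract (−6x)·D = 12x³ + 6x. Remainder: 4x² − 4.
Step 4: lead(4x² − 4) ÷ lead(D) = 4x² ÷ −2x² = −2. Subtract (−2)·D = 4x² + 2. Remainder: −6.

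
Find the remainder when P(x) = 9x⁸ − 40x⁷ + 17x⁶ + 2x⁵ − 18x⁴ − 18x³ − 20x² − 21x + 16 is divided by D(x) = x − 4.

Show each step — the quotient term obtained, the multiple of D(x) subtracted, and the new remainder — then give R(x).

R(x) = −4

Step 1: lead(9x⁸ − 40x⁷ + 17x⁶ + 2x⁵ − 18x⁴ − 18x³ − 20x² − 21x + 16) ÷ lead(D) = 9x⁸ ÷ x = 9x⁷. Subtract (9x⁷)·D = 9x⁸ − 36x⁷. Remainder: −4x⁷ + 17x⁶ + 2x⁵ − 18x⁴ − 18x³ − 20x² − 21x + 16.
Step 2: lead(−4x⁷ + 17x⁶ + 2x⁵ − 18x⁴ − 18x³ − 20x² − 21x + 16) ÷ lead(D) = −4x⁷ ÷ x = −4x⁶. Subtract (−4x⁶)·D = −4x⁷ + 16x⁶. Remainder: x⁶ + 2x⁵ − 18x⁴ − 18x³ − 20x² − 21x + 16.
Step 3: lead(x⁶ + 2x⁵ − 18x⁴ − 18x³ − 20x² − 21x + 16) ÷ lead(D) = x⁶ ÷ x = x⁵. Subtract (x⁵)·D = x⁶ − 4x⁵. Remainder: 6x⁵ − 18x⁴ − 18x³ − 20x² − 21x + 16.
Step 4: lead(6x⁵ − 18x⁴ − 18x³ − 20x² − 21x + 16) ÷ lead(D) = 6x⁵ ÷ x = 6x⁴. Subtract (6x⁴)·D = 6x⁵ − 24x⁴. Remainder: 6x⁴ − 18x³ − 20x² − 21x + 16.
Step 5: lead(6x⁴ − 18x³ − 20x² − 21x + 16) ÷ lead(D) = 6x⁴ ÷ x = 6x³. Subtract (6x³)·D = 6x⁴ − 24x³. Remainder: 6x³ − 20x² − 21x + 16.
Step 6: lead(6x³ − 20x² − 21x + 16) ÷ lead(D) = 6x³ ÷ x = 6x². Subtract (6x²)·D = 6x³ − 24x². Remainder: 4x² − 21x + 16.
Step 7: lead(4x² − 21x + 16) ÷ lead(D) = 4x² ÷ x = 4x. Subtract (4x)·D = 4x² − 16x. Remainder: −5x + 16.
Step 8: lead(−5x + 16) ÷ lead(D) = −5x ÷ x = −5. Subtract (−5)·D = −5x + 20. Remainder: −4.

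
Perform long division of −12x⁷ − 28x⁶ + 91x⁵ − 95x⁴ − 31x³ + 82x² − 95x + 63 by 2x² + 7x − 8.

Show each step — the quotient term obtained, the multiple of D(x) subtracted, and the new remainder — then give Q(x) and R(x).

Step 1: lead(−12x⁷ − 28x⁶ + 91x⁵ − 95x⁴ − 31x³ + 82x² − 95x + 63) ÷ lead(D) = −12x⁷ ÷ 2x² = −6x⁵. Subtract (−6x⁵)·D = −12x⁷ − 42x⁶ + 48x⁵. Remainder: 14x⁶ + 43x⁵ − 95x⁴ − 31x³ + 82x² − 95x + 63.
Step 2: lead(14x⁶ + 43x⁵ − 95x⁴ − 31x³ + 82x² − 95x + 63) ÷ lead(D) = 14x⁶ ÷ 2x² = 7x⁴. Subtract (7x⁴)·D = 14x⁶ + 49x⁵ − 56x⁴. Remainder: −6x⁵ − 39x⁴ − 31x³ + 82x² − 95x + 63.
Step 3: lead(−6x⁵ − 39x⁴ − 31x³ + 82x² − 95x + 63) ÷ lead(D) = −6x⁵ ÷ 2x² = −3x³. Subtract (−3x³)·D = −6x⁵ − 21x⁴ + 24x³. Remainder: −18x⁴ − 55x³ + 82x² − 95x + 63.
Step 4: lead(−18x⁴ − 55x³ + 82x² − 95x + 63) ÷ lead(D) = −18x⁴ ÷ 2x² = −9x². Subtract (−9x²)·D = −18x⁴ − 63x³ + 72x². Remainder: 8x³ + 10x² − 95x + 63.
Step 5: lead(8x³ + 10x² − 95x + 63) ÷ lead(D) = 8x³ ÷ 2x² = 4x. Subtract (4x)·D = 8x³ + 28x² − 32x. Remainder: −18x² − 63x + 63.
Step 6: lead(−18x² − 63x + 63) ÷ lead(D) = −18x² ÷ 2x² = −9. Subtract (−9)·D = −18x² − 63x + 72. Remainder: −9.

Q(x) = −6x⁵ + 7x⁴ − 3x³ − 9x² + 4x − 9; R(x) = −9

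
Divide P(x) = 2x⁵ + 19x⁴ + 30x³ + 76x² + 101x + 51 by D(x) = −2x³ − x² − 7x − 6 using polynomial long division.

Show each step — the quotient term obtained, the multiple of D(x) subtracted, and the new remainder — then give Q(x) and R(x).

Step 1: lead(2x⁵ + 19x⁴ + 30x³ + 76x² + 101x + 51) ÷ lead(D) = 2x⁵ ÷ −2x³ = −x². Subtract (−x²)·D = 2x⁵ + x⁴ + 7x³ + 6x². Remainder: 18x⁴ + 23x³ + 70x² + 101x + 51.
Step 2: lead(18x⁴ + 23x³ + 70x² + 101x + 51) ÷ lead(D) = 18x⁴ ÷ −2x³ = −9x. Subtract (−9x)·D = 18x⁴ + 9x³ + 63x² + 54x. Remainder: 14x³ + 7x² + 47x + 51.
Step 3: lead(14x³ + 7x² + 47x + 51) ÷ lead(D) = 14x³ ÷ −2x³ = −7. Subtract (−7)·D = 14x³ + 7x² + 49x + 42. Remainder: −2x + 9.

Q(x) = −x² − 9x − 7; R(x) = −2x + 9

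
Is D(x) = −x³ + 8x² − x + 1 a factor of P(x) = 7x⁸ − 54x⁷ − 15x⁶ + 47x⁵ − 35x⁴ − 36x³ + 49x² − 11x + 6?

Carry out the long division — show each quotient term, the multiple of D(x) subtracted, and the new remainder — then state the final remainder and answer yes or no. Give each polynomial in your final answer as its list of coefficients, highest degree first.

Step 1: lead(7x⁸ − 54x⁷ − 15x⁶ + 47x⁵ − 35x⁴ − 36x³ + 49x² − 11x + 6) ÷ lead(D) = 7x⁸ ÷ −x³ = −7x⁵. Subtract (−7x⁵)·D = 7x⁸ − 56x⁷ + 7x⁶ − 7x⁵. Remainder: 2x⁷ − 22x⁶ + 54x⁵ − 35x⁴ − 36x³ + 49x² − 11x + 6.
Step 2: lead(2x⁷ − 22x⁶ + 54x⁵ − 35x⁴ − 36x³ + 49x² − 11x + 6) ÷ lead(D) = 2x⁷ ÷ −x³ = −2x⁴. Subtract (−2x⁴)·D = 2x⁷ − 16x⁶ + 2x⁵ − 2x⁴. Remainder: −6x⁶ + 52x⁵ − 33x⁴ − 36x³ + 49x² − 11x + 6.
Step 3: lead(−6x⁶ + 52x⁵ − 33x⁴ − 36x³ + 49x² − 11x + 6) ÷ lead(D) = −6x⁶ ÷ −x³ = 6x³. Subtract (6x³)·D = −6x⁶ + 48x⁵ − 6x⁴ + 6x³. Remainder: 4x⁵ − 27x⁴ − 42x³ + 49x² − 11x + 6.
Step 4: lead(4x⁵ − 27x⁴ − 42x³ + 49x² − 11x + 6) ÷ lead(D) = 4x⁵ ÷ −x³ = −4x². Subtract (−4x²)·D = 4x⁵ − 32x⁴ + 4x³ − 4x². Remainder: 5x⁴ − 46x³ + 53x² − 11x + 6.
Step 5: lead(5x⁴ − 46x³ + 53x² − 11x + 6) ÷ lead(D) = 5x⁴ ÷ −x³ = −5x. Subtract (−5x)·D = 5x⁴ − 40x³ + 5x² − 5x. Remainder: −6x³ + 48x² − 6x + 6.
Step 6: lead(−6x³ + 48x² − 6x + 6) ÷ lead(D) = −6x³ ÷ −x³ = 6. Subtract (6)·D = −6x³ + 48x² − 6x + 6. Remainder: 0.

R = [0], so D(x) is a factor of P(x). yes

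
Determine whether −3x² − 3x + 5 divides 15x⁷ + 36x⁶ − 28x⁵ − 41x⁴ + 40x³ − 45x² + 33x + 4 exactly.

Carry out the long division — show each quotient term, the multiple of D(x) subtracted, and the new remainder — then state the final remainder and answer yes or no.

Step 1: lead(15x⁷ + 36x⁶ − 28x⁵ − 41x⁴ + 40x³ − 45x² + 33x + 4) ÷ lead(D) = 15x⁷ ÷ −3x² = −5x⁵. Subtract (−5x⁵)·D = 15x⁷ + 15x⁶ − 25x⁵. Remainder: 21x⁶ − 3x⁵ − 41x⁴ + 40x³ − 45x² + 33x + 4.
Step 2: lead(21x⁶ − 3x⁵ − 41x⁴ + 40x³ − 45x² + 33x + 4) ÷ lead(D) = 21x⁶ ÷ −3x² = −7x⁴. Subtract (−7x⁴)·D = 21x⁶ + 21x⁵ − 35x⁴. Remainder: −24x⁵ − 6x⁴ + 40x³ − 45x² + 33x + 4.
Step 3: lead(−24x⁵ − 6x⁴ + 40x³ − 45x² + 33x + 4) ÷ lead(D) = −24x⁵ ÷ −3x² = 8x³. Subtract (8x³)·D = −24x⁵ − 24x⁴ + 40x³. Remainder: 18x⁴ − 45x² + 33x + 4.
Step 4: lead(18x⁴ − 45x² + 33x + 4) ÷ lead(D) = 18x⁴ ÷ −3x² = −6x². Subtract (−6x²)·D = 18x⁴ + 18x³ − 30x². Remainder: −18x³ − 15x² + 33x + 4.
Step 5: lead(−18x³ − 15x² + 33x + 4) ÷ lead(D) = −18x³ ÷ −3x² = 6x. Subtract (6x)·D = −18x³ − 18x² + 30x. Remainder: 3x² + 3x + 4.
Step 6: lead(3x² + 3x + 4) ÷ lead(D) = 3x² ÷ −3x² = −1. Subtract (−1)·D = 3x² + 3x − 5. Remainder: 9.

R(x) = 9, so D(x) is not a factor of P(x). no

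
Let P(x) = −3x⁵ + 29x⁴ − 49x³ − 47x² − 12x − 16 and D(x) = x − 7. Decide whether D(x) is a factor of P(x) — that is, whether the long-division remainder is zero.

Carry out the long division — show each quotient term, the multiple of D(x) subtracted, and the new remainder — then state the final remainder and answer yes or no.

Step 1: lead(−3x⁵ + 29x⁴ − 49x³ − 47x² − 12x − 16) ÷ lead(D) = −3x⁵ ÷ x = −3x⁴. Subtract (−3x⁴)·D = −3x⁵ + 21x⁴. Remainder: 8x⁴ − 49x³ − 47x² − 12x − 16.
Step 2: lead(8x⁴ − 49x³ − 47x² − 12x − 16) ÷ lead(D) = 8x⁴ ÷ x = 8x³. Subtract (8x³)·D = 8x⁴ − 56x³. Remainder: 7x³ − 47x² − 12x − 16.
Step 3: lead(7x³ − 47x² − 12x − 16) ÷ lead(D) = 7x³ ÷ x = 7x². Subtract (7x²)·D = 7x³ − 49x². Remainder: 2x² − 12x − 16.
Step 4: lead(2x² − 12x − 16) ÷ lead(D) = 2x² ÷ x = 2x. Subtract (2x)·D = 2x² − 14x. Remainder: 2x − 16.
Step 5: lead(2x − 16) ÷ lead(D) = 2x ÷ x = 2. Subtract (2)·D = 2x − 14. Remainder: −2.

R(x) = −2, so D(x) is not a factor of P(x). no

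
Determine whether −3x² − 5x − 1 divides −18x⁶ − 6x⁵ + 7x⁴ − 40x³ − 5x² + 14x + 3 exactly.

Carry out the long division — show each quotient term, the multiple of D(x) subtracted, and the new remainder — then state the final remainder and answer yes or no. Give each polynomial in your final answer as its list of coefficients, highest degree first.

R = [0], so D(x) is a factor of P(x). yes

Step 1: lead(−18x⁶ − 6x⁵ + 7x⁴ − 40x³ − 5x² + 14x + 3) ÷ lead(D) = −18x⁶ ÷ −3x² = 6x⁴. Subtract (6x⁴)·D = −18x⁶ − 30x⁵ − 6x⁴. Remainder: 24x⁵ + 13x⁴ − 40x³ − 5x² + 14x + 3.
Step 2: lead(24x⁵ + 13x⁴ − 40x³ − 5x² + 14x + 3) ÷ lead(D) = 24x⁵ ÷ −3x² = −8x³. Subtract (−8x³)·D = 24x⁵ + 40x⁴ + 8x³. Remainder: −27x⁴ − 48x³ − 5x² + 14x + 3.
Step 3: lead(−27x⁴ − 48x³ − 5x² + 14x + 3) ÷ lead(D) = −27x⁴ ÷ −3x² = 9x². Subtract (9x²)·D = −27x⁴ − 45x³ − 9x². Remainder: −3x³ + 4x² + 14x + 3.
Step 4: lead(−3x³ + 4x² + 14x + 3) ÷ lead(D) = −3x³ ÷ −3x² = x. Subtract (x)·D = −3x³ − 5x² − x. Remainder: 9x² + 15x + 3.
Step 5: lead(9x² + 15x + 3) ÷ lead(D) = 9x² ÷ −3x² = −3. Subtract (−3)·D = 9x² + 15x + 3. Remainder: 0.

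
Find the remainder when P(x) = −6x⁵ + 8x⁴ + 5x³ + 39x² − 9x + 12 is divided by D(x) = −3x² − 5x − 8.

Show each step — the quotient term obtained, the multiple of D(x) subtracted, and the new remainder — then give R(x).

Step 1: lead(−6x⁵ + 8x⁴ + 5x³ + 39x² − 9x + 12) ÷ lead(D) = −6x⁵ ÷ −3x² = 2x³. Subtract (2x³)·D = −6x⁵ − 10x⁴ − 16x³. Remainder: 18x⁴ + 21x³ + 39x² − 9x + 12.
Step 2: lead(18x⁴ + 21x³ + 39x² − 9x + 12) ÷ lead(D) = 18x⁴ ÷ −3x² = −6x². Subtract (−6x²)·D = 18x⁴ + 30x³ + 48x². Remainder: −9x³ − 9x² − 9x + 12.
Step 3: lead(−9x³ − 9x² − 9x + 12) ÷ lead(D) = −9x³ ÷ −3x² = 3x. Subtract (3x)·D = −9x³ − 15x² − 24x. Remainder: 6x² + 15x + 12.
Step 4: lead(6x² + 15x + 12) ÷ lead(D) = 6x² ÷ −3x² = −2. Subtract (−2)·D = 6x² + 10x + 16. Remainder: 5x − 4.

R(x) = 5x − 4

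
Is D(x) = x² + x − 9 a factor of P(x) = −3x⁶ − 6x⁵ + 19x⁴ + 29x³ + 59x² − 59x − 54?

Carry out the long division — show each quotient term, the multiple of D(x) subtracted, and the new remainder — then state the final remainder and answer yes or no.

R(x) = −3x + 9, so D(x) is not a factor of P(x). no

Step 1: lead(−3x⁶ − 6x⁵ + 19x⁴ + 29x³ + 59x² − 59x − 54) ÷ lead(D) = −3x⁶ ÷ x² = −3x⁴. Subtract (−3x⁴)·D = −3x⁶ − 3x⁵ + 27x⁴. Remainder: −3x⁵ − 8x⁴ + 29x³ + 59x² − 59x − 54.
Step 2: lead(−3x⁵ − 8x⁴ + 29x³ + 59x² − 59x − 54) ÷ lead(D) = −3x⁵ ÷ x² = −3x³. Subtract (−3x³)·D = −3x⁵ − 3x⁴ + 27x³. Remainder: −5x⁴ + 2x³ + 59x² − 59x − 54.
Step 3: lead(−5x⁴ + 2x³ + 59x² − 59x − 54) ÷ lead(D) = −5x⁴ ÷ x² = −5x². Subtract (−5x²)·D = −5x⁴ − 5x³ + 45x². Remainder: 7x³ + 14x² − 59x − 54.
Step 4: lead(7x³ + 14x² − 59x − 54) ÷ lead(D) = 7x³ ÷ x² = 7x. Subtract (7x)·D = 7x³ + 7x² − 63x. Remainder: 7x² + 4x − 54.
Step 5: lead(7x² + 4x − 54) ÷ lead(D) = 7x² ÷ x² = 7. Subtract (7)·D = 7x² + 7x − 63. Remainder: −3x + 9.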